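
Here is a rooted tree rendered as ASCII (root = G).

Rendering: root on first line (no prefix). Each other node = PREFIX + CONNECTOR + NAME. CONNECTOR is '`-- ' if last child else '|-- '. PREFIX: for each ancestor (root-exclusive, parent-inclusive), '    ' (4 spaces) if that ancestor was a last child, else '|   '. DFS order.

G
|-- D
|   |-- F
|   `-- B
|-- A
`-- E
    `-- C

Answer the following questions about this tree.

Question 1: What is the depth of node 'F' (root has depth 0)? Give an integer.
Path from root to F: G -> D -> F
Depth = number of edges = 2

Answer: 2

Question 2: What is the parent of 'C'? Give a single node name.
Answer: E

Derivation:
Scan adjacency: C appears as child of E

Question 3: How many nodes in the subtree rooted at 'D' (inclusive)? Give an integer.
Answer: 3

Derivation:
Subtree rooted at D contains: B, D, F
Count = 3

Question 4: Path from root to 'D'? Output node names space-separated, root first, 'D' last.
Answer: G D

Derivation:
Walk down from root: G -> D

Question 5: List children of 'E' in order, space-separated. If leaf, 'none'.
Node E's children (from adjacency): C

Answer: C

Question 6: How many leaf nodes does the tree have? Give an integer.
Leaves (nodes with no children): A, B, C, F

Answer: 4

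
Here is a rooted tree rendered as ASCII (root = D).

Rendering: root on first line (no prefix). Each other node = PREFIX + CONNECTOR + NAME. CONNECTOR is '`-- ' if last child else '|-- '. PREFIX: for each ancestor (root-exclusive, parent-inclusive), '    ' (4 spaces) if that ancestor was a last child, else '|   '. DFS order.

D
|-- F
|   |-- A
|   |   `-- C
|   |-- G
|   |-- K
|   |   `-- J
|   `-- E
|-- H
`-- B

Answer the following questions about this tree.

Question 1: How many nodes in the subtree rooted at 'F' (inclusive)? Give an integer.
Answer: 7

Derivation:
Subtree rooted at F contains: A, C, E, F, G, J, K
Count = 7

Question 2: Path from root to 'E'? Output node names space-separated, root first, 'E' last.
Answer: D F E

Derivation:
Walk down from root: D -> F -> E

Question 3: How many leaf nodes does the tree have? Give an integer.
Leaves (nodes with no children): B, C, E, G, H, J

Answer: 6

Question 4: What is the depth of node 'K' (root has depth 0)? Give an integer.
Answer: 2

Derivation:
Path from root to K: D -> F -> K
Depth = number of edges = 2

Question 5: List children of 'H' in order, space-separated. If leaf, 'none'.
Node H's children (from adjacency): (leaf)

Answer: none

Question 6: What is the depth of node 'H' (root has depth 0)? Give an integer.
Answer: 1

Derivation:
Path from root to H: D -> H
Depth = number of edges = 1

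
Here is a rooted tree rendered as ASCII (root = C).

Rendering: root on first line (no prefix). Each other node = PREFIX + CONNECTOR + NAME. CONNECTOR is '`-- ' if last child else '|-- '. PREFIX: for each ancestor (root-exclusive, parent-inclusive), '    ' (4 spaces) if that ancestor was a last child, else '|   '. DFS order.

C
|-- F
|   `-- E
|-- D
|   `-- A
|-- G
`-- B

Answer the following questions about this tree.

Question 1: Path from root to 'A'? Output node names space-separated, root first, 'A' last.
Walk down from root: C -> D -> A

Answer: C D A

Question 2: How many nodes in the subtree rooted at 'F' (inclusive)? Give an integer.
Subtree rooted at F contains: E, F
Count = 2

Answer: 2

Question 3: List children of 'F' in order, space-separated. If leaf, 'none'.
Node F's children (from adjacency): E

Answer: E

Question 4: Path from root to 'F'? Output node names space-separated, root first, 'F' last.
Answer: C F

Derivation:
Walk down from root: C -> F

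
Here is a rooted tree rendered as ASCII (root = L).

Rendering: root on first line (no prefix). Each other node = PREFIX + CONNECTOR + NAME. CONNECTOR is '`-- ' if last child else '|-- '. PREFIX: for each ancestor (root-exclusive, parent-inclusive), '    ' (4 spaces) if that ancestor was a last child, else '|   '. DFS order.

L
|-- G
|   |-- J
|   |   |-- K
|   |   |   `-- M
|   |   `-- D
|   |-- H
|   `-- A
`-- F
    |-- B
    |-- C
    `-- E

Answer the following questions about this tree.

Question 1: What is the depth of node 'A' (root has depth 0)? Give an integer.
Answer: 2

Derivation:
Path from root to A: L -> G -> A
Depth = number of edges = 2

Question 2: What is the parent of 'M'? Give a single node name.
Answer: K

Derivation:
Scan adjacency: M appears as child of K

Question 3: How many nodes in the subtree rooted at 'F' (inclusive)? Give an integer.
Subtree rooted at F contains: B, C, E, F
Count = 4

Answer: 4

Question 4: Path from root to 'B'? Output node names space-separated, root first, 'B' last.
Walk down from root: L -> F -> B

Answer: L F B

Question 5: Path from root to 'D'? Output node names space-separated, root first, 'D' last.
Walk down from root: L -> G -> J -> D

Answer: L G J D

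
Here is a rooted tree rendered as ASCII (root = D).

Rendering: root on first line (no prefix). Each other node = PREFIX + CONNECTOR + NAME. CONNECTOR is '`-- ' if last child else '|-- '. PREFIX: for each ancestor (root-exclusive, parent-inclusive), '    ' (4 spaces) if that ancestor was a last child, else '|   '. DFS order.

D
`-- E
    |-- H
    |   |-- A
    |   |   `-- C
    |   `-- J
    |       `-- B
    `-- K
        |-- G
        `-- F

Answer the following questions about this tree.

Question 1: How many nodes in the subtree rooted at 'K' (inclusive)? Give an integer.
Subtree rooted at K contains: F, G, K
Count = 3

Answer: 3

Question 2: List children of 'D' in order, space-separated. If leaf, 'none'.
Answer: E

Derivation:
Node D's children (from adjacency): E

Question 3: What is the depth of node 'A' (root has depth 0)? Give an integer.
Answer: 3

Derivation:
Path from root to A: D -> E -> H -> A
Depth = number of edges = 3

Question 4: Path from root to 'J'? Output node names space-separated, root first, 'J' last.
Walk down from root: D -> E -> H -> J

Answer: D E H J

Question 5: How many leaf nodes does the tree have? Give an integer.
Leaves (nodes with no children): B, C, F, G

Answer: 4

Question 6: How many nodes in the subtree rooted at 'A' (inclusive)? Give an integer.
Subtree rooted at A contains: A, C
Count = 2

Answer: 2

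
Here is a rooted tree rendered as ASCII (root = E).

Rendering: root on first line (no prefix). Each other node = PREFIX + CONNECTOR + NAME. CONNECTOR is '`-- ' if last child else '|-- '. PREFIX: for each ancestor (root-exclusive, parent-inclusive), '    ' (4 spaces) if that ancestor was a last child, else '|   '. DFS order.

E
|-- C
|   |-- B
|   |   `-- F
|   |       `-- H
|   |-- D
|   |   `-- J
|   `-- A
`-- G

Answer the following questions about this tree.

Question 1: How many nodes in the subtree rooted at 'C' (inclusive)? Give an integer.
Answer: 7

Derivation:
Subtree rooted at C contains: A, B, C, D, F, H, J
Count = 7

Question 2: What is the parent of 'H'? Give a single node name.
Scan adjacency: H appears as child of F

Answer: F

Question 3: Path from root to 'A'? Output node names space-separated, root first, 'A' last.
Answer: E C A

Derivation:
Walk down from root: E -> C -> A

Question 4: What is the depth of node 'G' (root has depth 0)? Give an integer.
Answer: 1

Derivation:
Path from root to G: E -> G
Depth = number of edges = 1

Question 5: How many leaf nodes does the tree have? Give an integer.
Answer: 4

Derivation:
Leaves (nodes with no children): A, G, H, J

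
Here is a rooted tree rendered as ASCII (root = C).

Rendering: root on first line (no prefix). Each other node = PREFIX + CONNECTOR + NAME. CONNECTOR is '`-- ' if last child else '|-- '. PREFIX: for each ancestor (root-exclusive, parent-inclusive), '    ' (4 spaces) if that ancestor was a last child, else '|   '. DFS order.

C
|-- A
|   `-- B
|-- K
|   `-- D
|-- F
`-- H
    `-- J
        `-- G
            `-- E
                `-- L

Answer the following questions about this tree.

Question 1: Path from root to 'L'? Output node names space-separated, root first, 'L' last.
Walk down from root: C -> H -> J -> G -> E -> L

Answer: C H J G E L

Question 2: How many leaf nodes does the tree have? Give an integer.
Leaves (nodes with no children): B, D, F, L

Answer: 4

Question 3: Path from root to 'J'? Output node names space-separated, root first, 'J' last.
Answer: C H J

Derivation:
Walk down from root: C -> H -> J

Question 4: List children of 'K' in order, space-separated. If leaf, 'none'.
Answer: D

Derivation:
Node K's children (from adjacency): D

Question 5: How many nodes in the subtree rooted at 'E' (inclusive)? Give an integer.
Subtree rooted at E contains: E, L
Count = 2

Answer: 2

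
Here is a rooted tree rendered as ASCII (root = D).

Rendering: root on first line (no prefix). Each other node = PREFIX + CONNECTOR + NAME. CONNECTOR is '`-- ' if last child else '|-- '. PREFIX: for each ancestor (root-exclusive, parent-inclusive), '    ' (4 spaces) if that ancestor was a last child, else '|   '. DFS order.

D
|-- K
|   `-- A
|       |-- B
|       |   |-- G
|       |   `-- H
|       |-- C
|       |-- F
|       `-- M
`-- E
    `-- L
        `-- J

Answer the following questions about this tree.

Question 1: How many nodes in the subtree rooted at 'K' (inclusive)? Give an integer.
Subtree rooted at K contains: A, B, C, F, G, H, K, M
Count = 8

Answer: 8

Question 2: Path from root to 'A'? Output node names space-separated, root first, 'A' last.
Walk down from root: D -> K -> A

Answer: D K A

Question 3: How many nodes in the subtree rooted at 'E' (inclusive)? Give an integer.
Answer: 3

Derivation:
Subtree rooted at E contains: E, J, L
Count = 3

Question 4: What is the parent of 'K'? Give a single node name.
Scan adjacency: K appears as child of D

Answer: D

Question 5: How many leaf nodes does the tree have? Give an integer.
Leaves (nodes with no children): C, F, G, H, J, M

Answer: 6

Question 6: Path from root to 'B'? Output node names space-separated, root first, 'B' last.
Walk down from root: D -> K -> A -> B

Answer: D K A B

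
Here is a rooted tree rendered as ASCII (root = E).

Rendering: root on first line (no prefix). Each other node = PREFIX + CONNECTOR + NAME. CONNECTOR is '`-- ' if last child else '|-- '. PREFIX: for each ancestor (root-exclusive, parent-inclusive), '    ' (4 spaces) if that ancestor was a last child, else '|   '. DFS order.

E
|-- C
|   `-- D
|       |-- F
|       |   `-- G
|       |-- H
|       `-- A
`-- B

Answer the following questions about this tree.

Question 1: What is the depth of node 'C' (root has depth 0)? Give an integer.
Answer: 1

Derivation:
Path from root to C: E -> C
Depth = number of edges = 1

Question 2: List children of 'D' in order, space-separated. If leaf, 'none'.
Node D's children (from adjacency): F, H, A

Answer: F H A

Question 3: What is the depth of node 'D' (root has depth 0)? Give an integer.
Path from root to D: E -> C -> D
Depth = number of edges = 2

Answer: 2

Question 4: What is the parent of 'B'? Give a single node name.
Scan adjacency: B appears as child of E

Answer: E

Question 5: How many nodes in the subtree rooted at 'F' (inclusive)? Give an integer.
Subtree rooted at F contains: F, G
Count = 2

Answer: 2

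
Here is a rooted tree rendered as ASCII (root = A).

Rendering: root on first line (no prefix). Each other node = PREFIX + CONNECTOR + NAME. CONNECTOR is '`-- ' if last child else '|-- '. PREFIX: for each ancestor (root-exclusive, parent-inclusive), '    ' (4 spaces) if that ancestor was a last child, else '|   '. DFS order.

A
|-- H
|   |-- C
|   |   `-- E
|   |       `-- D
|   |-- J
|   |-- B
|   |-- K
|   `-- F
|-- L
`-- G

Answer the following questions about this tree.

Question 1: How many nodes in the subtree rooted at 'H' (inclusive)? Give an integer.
Subtree rooted at H contains: B, C, D, E, F, H, J, K
Count = 8

Answer: 8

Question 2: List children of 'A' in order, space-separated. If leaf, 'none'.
Node A's children (from adjacency): H, L, G

Answer: H L G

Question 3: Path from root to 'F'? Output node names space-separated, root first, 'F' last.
Answer: A H F

Derivation:
Walk down from root: A -> H -> F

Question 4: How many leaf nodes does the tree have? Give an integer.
Leaves (nodes with no children): B, D, F, G, J, K, L

Answer: 7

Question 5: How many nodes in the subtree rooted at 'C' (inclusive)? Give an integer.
Subtree rooted at C contains: C, D, E
Count = 3

Answer: 3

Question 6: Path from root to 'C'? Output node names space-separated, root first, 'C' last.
Walk down from root: A -> H -> C

Answer: A H C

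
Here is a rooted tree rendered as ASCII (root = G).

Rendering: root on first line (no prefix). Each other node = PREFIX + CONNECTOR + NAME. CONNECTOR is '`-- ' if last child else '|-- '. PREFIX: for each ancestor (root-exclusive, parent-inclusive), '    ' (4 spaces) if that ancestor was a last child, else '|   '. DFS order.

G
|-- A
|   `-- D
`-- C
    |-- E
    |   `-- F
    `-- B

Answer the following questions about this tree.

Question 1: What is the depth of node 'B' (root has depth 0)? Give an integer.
Answer: 2

Derivation:
Path from root to B: G -> C -> B
Depth = number of edges = 2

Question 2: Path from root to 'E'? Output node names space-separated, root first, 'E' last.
Answer: G C E

Derivation:
Walk down from root: G -> C -> E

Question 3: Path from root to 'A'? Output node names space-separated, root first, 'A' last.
Walk down from root: G -> A

Answer: G A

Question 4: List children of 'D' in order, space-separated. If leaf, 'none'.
Node D's children (from adjacency): (leaf)

Answer: none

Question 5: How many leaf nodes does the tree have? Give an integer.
Leaves (nodes with no children): B, D, F

Answer: 3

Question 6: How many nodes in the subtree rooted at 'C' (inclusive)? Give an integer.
Answer: 4

Derivation:
Subtree rooted at C contains: B, C, E, F
Count = 4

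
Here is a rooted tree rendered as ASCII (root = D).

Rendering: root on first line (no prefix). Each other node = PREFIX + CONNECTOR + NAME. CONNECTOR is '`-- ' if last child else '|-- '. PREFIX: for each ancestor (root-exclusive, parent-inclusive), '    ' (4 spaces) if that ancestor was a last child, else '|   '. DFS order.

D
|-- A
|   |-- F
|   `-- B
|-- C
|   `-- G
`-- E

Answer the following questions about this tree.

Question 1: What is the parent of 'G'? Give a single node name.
Answer: C

Derivation:
Scan adjacency: G appears as child of C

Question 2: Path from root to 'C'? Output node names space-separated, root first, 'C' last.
Answer: D C

Derivation:
Walk down from root: D -> C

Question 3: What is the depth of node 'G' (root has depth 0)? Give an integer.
Path from root to G: D -> C -> G
Depth = number of edges = 2

Answer: 2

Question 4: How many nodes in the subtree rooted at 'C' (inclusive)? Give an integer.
Subtree rooted at C contains: C, G
Count = 2

Answer: 2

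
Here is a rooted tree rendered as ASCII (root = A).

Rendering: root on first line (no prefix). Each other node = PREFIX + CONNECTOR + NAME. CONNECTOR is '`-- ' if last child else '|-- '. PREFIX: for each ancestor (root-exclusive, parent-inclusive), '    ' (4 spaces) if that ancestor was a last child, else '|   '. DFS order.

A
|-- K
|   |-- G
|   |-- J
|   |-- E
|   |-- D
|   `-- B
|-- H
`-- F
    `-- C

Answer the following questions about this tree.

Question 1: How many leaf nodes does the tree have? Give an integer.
Answer: 7

Derivation:
Leaves (nodes with no children): B, C, D, E, G, H, J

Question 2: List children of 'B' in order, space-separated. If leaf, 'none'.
Answer: none

Derivation:
Node B's children (from adjacency): (leaf)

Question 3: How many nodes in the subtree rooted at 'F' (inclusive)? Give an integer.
Subtree rooted at F contains: C, F
Count = 2

Answer: 2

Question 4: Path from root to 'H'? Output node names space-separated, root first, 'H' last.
Walk down from root: A -> H

Answer: A H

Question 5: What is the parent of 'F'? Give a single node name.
Scan adjacency: F appears as child of A

Answer: A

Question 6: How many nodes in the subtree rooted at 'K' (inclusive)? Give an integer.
Answer: 6

Derivation:
Subtree rooted at K contains: B, D, E, G, J, K
Count = 6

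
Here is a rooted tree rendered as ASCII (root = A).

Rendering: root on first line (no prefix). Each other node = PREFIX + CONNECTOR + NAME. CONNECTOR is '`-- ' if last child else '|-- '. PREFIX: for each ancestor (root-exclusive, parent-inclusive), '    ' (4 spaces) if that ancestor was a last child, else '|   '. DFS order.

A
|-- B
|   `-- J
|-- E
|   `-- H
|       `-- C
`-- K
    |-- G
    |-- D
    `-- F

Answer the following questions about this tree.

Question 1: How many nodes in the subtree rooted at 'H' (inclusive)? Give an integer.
Subtree rooted at H contains: C, H
Count = 2

Answer: 2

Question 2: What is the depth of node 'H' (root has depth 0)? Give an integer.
Path from root to H: A -> E -> H
Depth = number of edges = 2

Answer: 2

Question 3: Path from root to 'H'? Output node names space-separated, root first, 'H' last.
Answer: A E H

Derivation:
Walk down from root: A -> E -> H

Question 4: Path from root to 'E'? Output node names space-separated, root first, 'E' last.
Walk down from root: A -> E

Answer: A E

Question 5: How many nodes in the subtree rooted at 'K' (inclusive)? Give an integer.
Subtree rooted at K contains: D, F, G, K
Count = 4

Answer: 4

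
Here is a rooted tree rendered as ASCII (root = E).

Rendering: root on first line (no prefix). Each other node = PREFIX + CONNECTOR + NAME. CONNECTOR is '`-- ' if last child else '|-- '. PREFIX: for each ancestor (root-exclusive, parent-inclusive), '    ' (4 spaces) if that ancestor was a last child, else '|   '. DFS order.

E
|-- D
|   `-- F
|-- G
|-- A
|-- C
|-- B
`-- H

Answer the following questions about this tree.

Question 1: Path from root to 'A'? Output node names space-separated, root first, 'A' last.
Walk down from root: E -> A

Answer: E A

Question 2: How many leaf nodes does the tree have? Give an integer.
Leaves (nodes with no children): A, B, C, F, G, H

Answer: 6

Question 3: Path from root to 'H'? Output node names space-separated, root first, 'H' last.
Answer: E H

Derivation:
Walk down from root: E -> H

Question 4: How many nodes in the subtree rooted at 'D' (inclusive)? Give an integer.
Subtree rooted at D contains: D, F
Count = 2

Answer: 2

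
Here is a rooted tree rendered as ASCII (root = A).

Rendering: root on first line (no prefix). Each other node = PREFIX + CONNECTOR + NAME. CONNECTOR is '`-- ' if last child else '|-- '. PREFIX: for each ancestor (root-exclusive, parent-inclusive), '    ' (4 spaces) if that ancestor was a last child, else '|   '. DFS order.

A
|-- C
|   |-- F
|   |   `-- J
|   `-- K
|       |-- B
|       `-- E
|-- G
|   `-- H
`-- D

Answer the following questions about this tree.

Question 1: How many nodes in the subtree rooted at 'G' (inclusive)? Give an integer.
Answer: 2

Derivation:
Subtree rooted at G contains: G, H
Count = 2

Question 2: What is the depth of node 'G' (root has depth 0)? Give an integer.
Answer: 1

Derivation:
Path from root to G: A -> G
Depth = number of edges = 1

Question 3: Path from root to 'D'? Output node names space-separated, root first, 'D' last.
Answer: A D

Derivation:
Walk down from root: A -> D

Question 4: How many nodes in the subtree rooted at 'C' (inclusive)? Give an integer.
Subtree rooted at C contains: B, C, E, F, J, K
Count = 6

Answer: 6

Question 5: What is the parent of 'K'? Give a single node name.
Answer: C

Derivation:
Scan adjacency: K appears as child of C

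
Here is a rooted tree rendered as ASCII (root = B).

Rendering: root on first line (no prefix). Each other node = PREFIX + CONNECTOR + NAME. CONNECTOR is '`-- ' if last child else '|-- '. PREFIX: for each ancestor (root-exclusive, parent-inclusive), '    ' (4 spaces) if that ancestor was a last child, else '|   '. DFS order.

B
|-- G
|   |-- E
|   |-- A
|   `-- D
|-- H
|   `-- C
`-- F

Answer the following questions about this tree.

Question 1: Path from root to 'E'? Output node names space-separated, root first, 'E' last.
Answer: B G E

Derivation:
Walk down from root: B -> G -> E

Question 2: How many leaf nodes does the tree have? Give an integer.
Answer: 5

Derivation:
Leaves (nodes with no children): A, C, D, E, F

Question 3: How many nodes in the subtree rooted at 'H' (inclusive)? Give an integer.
Answer: 2

Derivation:
Subtree rooted at H contains: C, H
Count = 2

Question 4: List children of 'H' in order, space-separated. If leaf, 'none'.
Answer: C

Derivation:
Node H's children (from adjacency): C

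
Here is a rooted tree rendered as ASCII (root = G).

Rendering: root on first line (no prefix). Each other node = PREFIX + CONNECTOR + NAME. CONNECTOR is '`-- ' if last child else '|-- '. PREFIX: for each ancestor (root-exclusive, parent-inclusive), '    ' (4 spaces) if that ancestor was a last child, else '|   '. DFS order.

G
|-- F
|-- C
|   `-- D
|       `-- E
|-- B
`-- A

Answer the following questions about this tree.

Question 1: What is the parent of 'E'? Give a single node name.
Scan adjacency: E appears as child of D

Answer: D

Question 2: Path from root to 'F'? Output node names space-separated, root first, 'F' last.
Answer: G F

Derivation:
Walk down from root: G -> F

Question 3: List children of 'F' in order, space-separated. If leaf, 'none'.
Node F's children (from adjacency): (leaf)

Answer: none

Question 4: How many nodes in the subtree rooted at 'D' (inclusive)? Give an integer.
Subtree rooted at D contains: D, E
Count = 2

Answer: 2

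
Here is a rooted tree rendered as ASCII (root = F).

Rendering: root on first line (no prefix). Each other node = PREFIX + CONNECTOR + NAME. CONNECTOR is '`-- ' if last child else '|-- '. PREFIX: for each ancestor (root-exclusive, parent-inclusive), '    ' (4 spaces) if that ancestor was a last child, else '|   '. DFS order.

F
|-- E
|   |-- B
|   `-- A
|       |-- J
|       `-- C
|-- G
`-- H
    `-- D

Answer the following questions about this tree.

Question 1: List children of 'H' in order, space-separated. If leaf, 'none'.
Answer: D

Derivation:
Node H's children (from adjacency): D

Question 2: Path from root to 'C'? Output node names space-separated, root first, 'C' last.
Answer: F E A C

Derivation:
Walk down from root: F -> E -> A -> C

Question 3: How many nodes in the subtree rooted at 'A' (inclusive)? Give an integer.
Subtree rooted at A contains: A, C, J
Count = 3

Answer: 3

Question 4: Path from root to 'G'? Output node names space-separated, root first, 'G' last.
Walk down from root: F -> G

Answer: F G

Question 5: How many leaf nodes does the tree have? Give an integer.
Answer: 5

Derivation:
Leaves (nodes with no children): B, C, D, G, J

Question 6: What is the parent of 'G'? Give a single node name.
Scan adjacency: G appears as child of F

Answer: F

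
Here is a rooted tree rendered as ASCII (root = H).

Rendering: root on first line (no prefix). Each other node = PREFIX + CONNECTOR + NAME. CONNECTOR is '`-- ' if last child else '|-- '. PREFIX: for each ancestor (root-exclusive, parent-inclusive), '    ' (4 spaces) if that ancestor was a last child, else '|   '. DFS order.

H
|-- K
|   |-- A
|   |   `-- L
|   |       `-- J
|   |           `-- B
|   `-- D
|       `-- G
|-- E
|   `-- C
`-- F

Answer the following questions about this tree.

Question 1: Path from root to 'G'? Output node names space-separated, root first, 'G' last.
Answer: H K D G

Derivation:
Walk down from root: H -> K -> D -> G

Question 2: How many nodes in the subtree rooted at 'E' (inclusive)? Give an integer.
Subtree rooted at E contains: C, E
Count = 2

Answer: 2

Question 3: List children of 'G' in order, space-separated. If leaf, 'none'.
Answer: none

Derivation:
Node G's children (from adjacency): (leaf)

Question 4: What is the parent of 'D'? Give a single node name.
Scan adjacency: D appears as child of K

Answer: K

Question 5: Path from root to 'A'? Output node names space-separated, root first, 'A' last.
Answer: H K A

Derivation:
Walk down from root: H -> K -> A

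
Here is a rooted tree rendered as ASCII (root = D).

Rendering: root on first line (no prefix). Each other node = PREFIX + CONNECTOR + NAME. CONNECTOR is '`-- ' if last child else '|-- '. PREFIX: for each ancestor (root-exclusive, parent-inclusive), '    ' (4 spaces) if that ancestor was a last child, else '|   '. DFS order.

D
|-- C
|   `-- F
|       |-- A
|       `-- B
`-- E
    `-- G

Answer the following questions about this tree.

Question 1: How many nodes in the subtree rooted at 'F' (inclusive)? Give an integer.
Subtree rooted at F contains: A, B, F
Count = 3

Answer: 3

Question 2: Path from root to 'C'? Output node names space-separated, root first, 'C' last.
Walk down from root: D -> C

Answer: D C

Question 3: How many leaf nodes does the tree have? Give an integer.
Leaves (nodes with no children): A, B, G

Answer: 3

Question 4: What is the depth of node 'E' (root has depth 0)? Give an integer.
Path from root to E: D -> E
Depth = number of edges = 1

Answer: 1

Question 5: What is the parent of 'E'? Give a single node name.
Answer: D

Derivation:
Scan adjacency: E appears as child of D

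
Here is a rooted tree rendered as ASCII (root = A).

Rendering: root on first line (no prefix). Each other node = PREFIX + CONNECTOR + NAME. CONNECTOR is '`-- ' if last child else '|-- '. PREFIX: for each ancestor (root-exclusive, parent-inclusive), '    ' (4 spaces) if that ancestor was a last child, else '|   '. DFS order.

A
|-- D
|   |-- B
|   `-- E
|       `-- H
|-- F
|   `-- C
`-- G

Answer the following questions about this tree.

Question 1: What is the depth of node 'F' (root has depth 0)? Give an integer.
Path from root to F: A -> F
Depth = number of edges = 1

Answer: 1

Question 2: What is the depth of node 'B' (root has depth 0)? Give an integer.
Path from root to B: A -> D -> B
Depth = number of edges = 2

Answer: 2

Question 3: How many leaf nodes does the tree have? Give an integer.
Answer: 4

Derivation:
Leaves (nodes with no children): B, C, G, H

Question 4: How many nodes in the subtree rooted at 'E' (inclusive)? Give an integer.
Subtree rooted at E contains: E, H
Count = 2

Answer: 2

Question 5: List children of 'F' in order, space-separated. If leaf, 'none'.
Node F's children (from adjacency): C

Answer: C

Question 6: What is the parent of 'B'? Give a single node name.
Answer: D

Derivation:
Scan adjacency: B appears as child of D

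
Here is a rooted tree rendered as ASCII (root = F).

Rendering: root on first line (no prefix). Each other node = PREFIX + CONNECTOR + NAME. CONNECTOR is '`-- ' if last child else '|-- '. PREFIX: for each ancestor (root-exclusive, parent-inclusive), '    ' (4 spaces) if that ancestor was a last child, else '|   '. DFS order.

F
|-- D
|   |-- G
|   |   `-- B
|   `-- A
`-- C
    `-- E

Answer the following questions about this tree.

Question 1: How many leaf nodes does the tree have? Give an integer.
Answer: 3

Derivation:
Leaves (nodes with no children): A, B, E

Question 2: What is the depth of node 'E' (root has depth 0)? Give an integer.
Path from root to E: F -> C -> E
Depth = number of edges = 2

Answer: 2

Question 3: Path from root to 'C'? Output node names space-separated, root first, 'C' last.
Walk down from root: F -> C

Answer: F C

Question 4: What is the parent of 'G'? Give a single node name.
Scan adjacency: G appears as child of D

Answer: D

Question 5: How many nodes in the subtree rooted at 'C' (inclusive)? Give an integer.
Subtree rooted at C contains: C, E
Count = 2

Answer: 2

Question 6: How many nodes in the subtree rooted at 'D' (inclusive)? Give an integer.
Answer: 4

Derivation:
Subtree rooted at D contains: A, B, D, G
Count = 4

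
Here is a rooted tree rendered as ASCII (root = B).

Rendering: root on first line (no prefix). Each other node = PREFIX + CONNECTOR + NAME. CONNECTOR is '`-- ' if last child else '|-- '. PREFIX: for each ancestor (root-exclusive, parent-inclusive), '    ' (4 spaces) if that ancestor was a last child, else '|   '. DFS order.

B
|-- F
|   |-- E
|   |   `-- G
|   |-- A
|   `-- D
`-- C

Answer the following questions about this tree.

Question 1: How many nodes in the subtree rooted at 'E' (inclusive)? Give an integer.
Answer: 2

Derivation:
Subtree rooted at E contains: E, G
Count = 2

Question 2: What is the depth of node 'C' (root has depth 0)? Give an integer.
Answer: 1

Derivation:
Path from root to C: B -> C
Depth = number of edges = 1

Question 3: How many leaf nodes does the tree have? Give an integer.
Leaves (nodes with no children): A, C, D, G

Answer: 4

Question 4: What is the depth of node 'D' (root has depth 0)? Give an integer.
Path from root to D: B -> F -> D
Depth = number of edges = 2

Answer: 2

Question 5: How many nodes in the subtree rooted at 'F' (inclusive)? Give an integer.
Answer: 5

Derivation:
Subtree rooted at F contains: A, D, E, F, G
Count = 5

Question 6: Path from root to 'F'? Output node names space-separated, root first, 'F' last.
Walk down from root: B -> F

Answer: B F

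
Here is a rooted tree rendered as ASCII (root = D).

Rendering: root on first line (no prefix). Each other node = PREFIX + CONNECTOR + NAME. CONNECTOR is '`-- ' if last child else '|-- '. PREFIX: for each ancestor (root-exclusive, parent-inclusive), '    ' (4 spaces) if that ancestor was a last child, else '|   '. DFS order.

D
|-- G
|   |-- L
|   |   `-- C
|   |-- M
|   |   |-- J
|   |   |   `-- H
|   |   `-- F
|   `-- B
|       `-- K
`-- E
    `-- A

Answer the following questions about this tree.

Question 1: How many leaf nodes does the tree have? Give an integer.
Leaves (nodes with no children): A, C, F, H, K

Answer: 5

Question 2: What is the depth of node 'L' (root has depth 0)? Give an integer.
Path from root to L: D -> G -> L
Depth = number of edges = 2

Answer: 2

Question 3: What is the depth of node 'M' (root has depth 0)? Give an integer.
Answer: 2

Derivation:
Path from root to M: D -> G -> M
Depth = number of edges = 2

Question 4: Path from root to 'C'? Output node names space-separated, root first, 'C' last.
Walk down from root: D -> G -> L -> C

Answer: D G L C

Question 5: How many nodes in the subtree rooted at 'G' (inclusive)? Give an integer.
Answer: 9

Derivation:
Subtree rooted at G contains: B, C, F, G, H, J, K, L, M
Count = 9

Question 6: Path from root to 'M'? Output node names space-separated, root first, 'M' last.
Walk down from root: D -> G -> M

Answer: D G M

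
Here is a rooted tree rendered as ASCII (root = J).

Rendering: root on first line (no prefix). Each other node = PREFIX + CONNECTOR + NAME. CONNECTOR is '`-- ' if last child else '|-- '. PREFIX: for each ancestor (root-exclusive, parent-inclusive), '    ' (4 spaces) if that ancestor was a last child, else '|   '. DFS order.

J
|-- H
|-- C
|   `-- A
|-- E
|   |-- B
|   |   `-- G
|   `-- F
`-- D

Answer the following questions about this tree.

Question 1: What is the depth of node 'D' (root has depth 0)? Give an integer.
Answer: 1

Derivation:
Path from root to D: J -> D
Depth = number of edges = 1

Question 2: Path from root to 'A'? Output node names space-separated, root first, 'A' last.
Walk down from root: J -> C -> A

Answer: J C A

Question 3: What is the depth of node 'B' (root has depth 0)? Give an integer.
Path from root to B: J -> E -> B
Depth = number of edges = 2

Answer: 2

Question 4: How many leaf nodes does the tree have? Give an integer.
Leaves (nodes with no children): A, D, F, G, H

Answer: 5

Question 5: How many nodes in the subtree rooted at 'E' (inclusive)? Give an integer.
Subtree rooted at E contains: B, E, F, G
Count = 4

Answer: 4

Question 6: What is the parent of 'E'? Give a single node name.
Scan adjacency: E appears as child of J

Answer: J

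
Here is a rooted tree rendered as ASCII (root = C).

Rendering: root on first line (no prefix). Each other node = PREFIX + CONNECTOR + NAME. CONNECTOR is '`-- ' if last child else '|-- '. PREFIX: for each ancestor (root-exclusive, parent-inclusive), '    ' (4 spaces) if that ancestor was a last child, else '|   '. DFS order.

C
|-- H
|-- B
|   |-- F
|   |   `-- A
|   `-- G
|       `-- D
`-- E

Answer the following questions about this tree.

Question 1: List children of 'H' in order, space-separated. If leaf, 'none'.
Answer: none

Derivation:
Node H's children (from adjacency): (leaf)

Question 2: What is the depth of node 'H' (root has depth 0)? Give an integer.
Answer: 1

Derivation:
Path from root to H: C -> H
Depth = number of edges = 1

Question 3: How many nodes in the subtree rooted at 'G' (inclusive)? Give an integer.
Subtree rooted at G contains: D, G
Count = 2

Answer: 2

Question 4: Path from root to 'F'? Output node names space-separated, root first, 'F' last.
Answer: C B F

Derivation:
Walk down from root: C -> B -> F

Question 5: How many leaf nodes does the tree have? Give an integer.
Leaves (nodes with no children): A, D, E, H

Answer: 4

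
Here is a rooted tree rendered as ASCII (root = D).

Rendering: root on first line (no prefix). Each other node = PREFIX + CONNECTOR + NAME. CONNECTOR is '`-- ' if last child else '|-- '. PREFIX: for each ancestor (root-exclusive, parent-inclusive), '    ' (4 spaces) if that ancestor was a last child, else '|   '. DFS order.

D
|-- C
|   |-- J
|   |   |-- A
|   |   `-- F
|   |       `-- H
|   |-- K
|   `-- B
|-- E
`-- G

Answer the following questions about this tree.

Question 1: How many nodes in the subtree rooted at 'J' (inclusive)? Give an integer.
Answer: 4

Derivation:
Subtree rooted at J contains: A, F, H, J
Count = 4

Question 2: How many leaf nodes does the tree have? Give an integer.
Answer: 6

Derivation:
Leaves (nodes with no children): A, B, E, G, H, K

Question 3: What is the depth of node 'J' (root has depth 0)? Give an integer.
Path from root to J: D -> C -> J
Depth = number of edges = 2

Answer: 2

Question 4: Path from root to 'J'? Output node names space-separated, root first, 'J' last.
Answer: D C J

Derivation:
Walk down from root: D -> C -> J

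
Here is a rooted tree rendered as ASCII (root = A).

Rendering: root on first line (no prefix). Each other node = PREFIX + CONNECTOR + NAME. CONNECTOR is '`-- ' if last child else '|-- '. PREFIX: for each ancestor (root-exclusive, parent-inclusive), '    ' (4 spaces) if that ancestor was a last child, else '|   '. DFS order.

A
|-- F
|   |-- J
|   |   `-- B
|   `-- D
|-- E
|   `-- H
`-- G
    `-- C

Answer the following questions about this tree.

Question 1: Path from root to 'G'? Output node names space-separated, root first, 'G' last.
Answer: A G

Derivation:
Walk down from root: A -> G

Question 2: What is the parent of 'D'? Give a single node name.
Scan adjacency: D appears as child of F

Answer: F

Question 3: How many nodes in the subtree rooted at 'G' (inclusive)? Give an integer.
Subtree rooted at G contains: C, G
Count = 2

Answer: 2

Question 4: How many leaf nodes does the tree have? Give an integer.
Answer: 4

Derivation:
Leaves (nodes with no children): B, C, D, H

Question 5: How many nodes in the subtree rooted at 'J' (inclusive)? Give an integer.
Answer: 2

Derivation:
Subtree rooted at J contains: B, J
Count = 2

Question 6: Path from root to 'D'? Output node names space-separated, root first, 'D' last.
Walk down from root: A -> F -> D

Answer: A F D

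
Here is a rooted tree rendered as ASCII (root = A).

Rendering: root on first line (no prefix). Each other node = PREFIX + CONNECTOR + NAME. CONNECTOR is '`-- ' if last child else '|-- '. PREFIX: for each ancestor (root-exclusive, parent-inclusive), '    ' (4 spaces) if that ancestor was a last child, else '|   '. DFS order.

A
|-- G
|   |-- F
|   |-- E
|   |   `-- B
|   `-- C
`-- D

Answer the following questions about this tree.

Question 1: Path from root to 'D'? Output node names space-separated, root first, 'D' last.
Answer: A D

Derivation:
Walk down from root: A -> D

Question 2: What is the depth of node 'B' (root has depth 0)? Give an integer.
Path from root to B: A -> G -> E -> B
Depth = number of edges = 3

Answer: 3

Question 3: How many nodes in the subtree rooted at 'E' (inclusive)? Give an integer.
Answer: 2

Derivation:
Subtree rooted at E contains: B, E
Count = 2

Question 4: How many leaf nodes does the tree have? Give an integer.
Leaves (nodes with no children): B, C, D, F

Answer: 4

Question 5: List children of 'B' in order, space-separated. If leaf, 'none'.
Answer: none

Derivation:
Node B's children (from adjacency): (leaf)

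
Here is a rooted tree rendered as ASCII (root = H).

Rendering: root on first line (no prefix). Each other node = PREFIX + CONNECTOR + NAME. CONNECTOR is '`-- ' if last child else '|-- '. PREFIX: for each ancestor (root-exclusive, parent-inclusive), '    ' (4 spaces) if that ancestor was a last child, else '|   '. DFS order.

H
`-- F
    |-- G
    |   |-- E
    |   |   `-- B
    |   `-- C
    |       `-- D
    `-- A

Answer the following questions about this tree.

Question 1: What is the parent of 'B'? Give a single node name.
Answer: E

Derivation:
Scan adjacency: B appears as child of E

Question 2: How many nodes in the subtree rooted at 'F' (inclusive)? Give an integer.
Subtree rooted at F contains: A, B, C, D, E, F, G
Count = 7

Answer: 7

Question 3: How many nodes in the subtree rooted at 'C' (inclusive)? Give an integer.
Subtree rooted at C contains: C, D
Count = 2

Answer: 2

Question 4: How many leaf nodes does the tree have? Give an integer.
Answer: 3

Derivation:
Leaves (nodes with no children): A, B, D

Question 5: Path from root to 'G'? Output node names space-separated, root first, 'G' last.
Answer: H F G

Derivation:
Walk down from root: H -> F -> G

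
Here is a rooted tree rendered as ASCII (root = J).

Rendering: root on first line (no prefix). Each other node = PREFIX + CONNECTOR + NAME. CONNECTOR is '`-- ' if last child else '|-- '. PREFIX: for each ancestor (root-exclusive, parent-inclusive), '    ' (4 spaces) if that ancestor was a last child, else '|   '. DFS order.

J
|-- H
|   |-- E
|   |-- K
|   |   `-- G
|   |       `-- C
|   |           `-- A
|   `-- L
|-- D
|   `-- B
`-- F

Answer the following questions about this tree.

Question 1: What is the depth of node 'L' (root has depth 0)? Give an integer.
Path from root to L: J -> H -> L
Depth = number of edges = 2

Answer: 2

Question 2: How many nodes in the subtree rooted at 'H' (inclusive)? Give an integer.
Answer: 7

Derivation:
Subtree rooted at H contains: A, C, E, G, H, K, L
Count = 7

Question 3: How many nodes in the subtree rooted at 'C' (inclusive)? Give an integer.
Subtree rooted at C contains: A, C
Count = 2

Answer: 2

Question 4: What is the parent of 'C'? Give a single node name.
Answer: G

Derivation:
Scan adjacency: C appears as child of G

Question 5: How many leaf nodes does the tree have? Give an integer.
Answer: 5

Derivation:
Leaves (nodes with no children): A, B, E, F, L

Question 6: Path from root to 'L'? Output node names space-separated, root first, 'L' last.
Walk down from root: J -> H -> L

Answer: J H L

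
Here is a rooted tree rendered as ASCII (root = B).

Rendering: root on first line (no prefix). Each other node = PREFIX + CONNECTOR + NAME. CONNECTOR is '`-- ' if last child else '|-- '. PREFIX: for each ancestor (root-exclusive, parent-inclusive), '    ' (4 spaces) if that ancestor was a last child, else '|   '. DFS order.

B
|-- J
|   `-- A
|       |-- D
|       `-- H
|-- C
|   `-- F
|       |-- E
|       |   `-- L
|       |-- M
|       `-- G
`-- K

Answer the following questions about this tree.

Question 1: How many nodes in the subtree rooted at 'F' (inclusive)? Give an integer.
Subtree rooted at F contains: E, F, G, L, M
Count = 5

Answer: 5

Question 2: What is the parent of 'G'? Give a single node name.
Answer: F

Derivation:
Scan adjacency: G appears as child of F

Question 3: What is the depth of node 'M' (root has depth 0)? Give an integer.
Path from root to M: B -> C -> F -> M
Depth = number of edges = 3

Answer: 3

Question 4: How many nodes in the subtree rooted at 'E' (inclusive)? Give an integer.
Subtree rooted at E contains: E, L
Count = 2

Answer: 2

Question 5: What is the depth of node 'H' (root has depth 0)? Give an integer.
Answer: 3

Derivation:
Path from root to H: B -> J -> A -> H
Depth = number of edges = 3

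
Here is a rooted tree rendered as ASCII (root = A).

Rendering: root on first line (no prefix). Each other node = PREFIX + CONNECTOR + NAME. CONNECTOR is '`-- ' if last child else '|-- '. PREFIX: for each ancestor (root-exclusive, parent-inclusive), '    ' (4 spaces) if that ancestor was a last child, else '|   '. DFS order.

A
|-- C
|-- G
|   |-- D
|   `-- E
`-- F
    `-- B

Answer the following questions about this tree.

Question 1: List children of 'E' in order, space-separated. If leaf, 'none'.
Answer: none

Derivation:
Node E's children (from adjacency): (leaf)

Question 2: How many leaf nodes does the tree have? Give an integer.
Leaves (nodes with no children): B, C, D, E

Answer: 4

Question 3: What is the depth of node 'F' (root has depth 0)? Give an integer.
Answer: 1

Derivation:
Path from root to F: A -> F
Depth = number of edges = 1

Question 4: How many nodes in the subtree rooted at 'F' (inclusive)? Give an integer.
Subtree rooted at F contains: B, F
Count = 2

Answer: 2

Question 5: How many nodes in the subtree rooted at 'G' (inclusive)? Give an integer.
Answer: 3

Derivation:
Subtree rooted at G contains: D, E, G
Count = 3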